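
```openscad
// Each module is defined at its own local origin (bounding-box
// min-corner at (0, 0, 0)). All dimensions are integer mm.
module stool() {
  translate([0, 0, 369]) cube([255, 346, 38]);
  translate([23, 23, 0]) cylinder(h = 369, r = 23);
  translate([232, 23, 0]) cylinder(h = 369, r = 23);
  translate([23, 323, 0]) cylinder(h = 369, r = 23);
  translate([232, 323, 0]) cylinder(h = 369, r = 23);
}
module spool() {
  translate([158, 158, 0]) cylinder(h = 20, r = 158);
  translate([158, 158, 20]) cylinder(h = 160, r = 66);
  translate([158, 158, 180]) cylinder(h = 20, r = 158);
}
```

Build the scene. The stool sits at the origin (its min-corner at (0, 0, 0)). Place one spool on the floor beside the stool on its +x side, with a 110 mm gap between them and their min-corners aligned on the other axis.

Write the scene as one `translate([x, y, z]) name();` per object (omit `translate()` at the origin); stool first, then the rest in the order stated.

stool();
translate([365, 0, 0]) spool();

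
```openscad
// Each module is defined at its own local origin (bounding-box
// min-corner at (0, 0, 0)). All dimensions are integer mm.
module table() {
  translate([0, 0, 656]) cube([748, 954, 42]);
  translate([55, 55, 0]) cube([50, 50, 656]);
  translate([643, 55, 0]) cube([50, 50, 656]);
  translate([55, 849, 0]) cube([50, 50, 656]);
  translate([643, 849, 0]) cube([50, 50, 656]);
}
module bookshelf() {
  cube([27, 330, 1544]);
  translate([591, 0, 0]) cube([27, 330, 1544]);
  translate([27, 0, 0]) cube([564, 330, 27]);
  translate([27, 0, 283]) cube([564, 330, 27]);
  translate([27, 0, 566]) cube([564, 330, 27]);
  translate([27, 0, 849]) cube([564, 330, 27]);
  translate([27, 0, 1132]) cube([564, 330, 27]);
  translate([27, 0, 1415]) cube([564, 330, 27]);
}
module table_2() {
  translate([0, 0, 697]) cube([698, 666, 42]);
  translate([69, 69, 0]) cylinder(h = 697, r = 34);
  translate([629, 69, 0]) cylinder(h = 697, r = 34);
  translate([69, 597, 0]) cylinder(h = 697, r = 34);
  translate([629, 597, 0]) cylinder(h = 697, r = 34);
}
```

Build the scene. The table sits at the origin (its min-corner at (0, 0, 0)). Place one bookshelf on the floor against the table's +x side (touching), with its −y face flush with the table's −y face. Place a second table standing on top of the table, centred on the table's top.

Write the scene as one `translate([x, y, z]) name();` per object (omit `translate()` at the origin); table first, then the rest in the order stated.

table();
translate([748, 0, 0]) bookshelf();
translate([25, 144, 698]) table_2();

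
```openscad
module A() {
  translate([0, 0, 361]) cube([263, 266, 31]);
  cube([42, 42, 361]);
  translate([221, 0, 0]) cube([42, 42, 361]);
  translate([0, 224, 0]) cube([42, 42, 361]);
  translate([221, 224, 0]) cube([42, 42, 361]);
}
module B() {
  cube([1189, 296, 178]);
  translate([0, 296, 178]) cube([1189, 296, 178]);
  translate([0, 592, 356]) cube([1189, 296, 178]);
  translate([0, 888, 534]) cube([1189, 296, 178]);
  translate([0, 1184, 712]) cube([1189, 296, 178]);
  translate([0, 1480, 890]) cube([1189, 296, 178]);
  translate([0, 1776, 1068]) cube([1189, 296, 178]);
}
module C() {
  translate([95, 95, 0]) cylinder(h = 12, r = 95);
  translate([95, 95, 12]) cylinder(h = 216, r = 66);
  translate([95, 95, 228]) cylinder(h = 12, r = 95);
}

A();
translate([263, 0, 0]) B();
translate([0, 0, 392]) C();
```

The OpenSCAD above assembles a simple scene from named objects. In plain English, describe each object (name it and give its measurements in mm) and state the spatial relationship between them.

A is a four-legged stool. The seat is a 263×266×31 mm slab whose top surface is at z = 392 mm; four square legs, each 42×42 mm in cross-section, run from the floor (z = 0) to the underside of the seat, each flush with a corner of the seat.

B is a straight staircase of 7 solid steps. Each step is 1189 mm wide (x), 296 mm deep (y, the going) and 178 mm tall (the rise). The first step rests on the floor; each subsequent step sits one going further in +y and one rise higher in +z, directly behind and above the previous step with no overlap.

C is a spool: two coaxial disc flanges of radius 95 mm and thickness 12 mm, joined by a core cylinder of radius 66 mm and height 216 mm. The lower flange rests on z = 0 and the three cylinders share a vertical axis.

The staircase is against the stool's +x side, with their −y faces flush. The spool is on top of the stool.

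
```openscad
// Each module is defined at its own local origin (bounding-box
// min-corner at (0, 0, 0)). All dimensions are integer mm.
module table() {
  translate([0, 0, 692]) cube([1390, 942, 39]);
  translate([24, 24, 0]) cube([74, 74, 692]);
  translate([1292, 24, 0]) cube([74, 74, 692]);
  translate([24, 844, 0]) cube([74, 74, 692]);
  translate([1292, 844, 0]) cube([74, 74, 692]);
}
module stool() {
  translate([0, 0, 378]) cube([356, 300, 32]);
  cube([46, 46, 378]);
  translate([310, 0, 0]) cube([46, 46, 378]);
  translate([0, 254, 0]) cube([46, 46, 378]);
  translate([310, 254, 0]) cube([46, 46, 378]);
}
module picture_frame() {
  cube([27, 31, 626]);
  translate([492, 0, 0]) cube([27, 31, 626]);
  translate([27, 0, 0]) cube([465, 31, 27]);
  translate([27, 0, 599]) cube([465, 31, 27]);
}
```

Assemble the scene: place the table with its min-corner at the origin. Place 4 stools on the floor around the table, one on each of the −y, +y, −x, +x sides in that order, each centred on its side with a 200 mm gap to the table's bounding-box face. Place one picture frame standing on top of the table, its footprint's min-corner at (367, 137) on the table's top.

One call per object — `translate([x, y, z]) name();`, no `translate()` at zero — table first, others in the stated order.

table();
translate([517, -500, 0]) stool();
translate([517, 1142, 0]) stool();
translate([-556, 321, 0]) stool();
translate([1590, 321, 0]) stool();
translate([367, 137, 731]) picture_frame();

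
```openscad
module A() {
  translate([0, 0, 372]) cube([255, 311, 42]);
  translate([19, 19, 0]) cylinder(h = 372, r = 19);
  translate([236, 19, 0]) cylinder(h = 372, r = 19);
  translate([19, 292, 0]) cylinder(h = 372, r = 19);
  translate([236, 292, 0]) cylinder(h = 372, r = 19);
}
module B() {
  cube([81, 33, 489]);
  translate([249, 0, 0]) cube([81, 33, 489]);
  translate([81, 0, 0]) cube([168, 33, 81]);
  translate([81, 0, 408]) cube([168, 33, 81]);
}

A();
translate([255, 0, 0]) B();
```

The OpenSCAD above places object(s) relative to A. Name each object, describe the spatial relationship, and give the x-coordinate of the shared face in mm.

The stool's +x face and the picture frame's −x face are both at x = 255 mm.

A is a stool. B is a picture frame. The picture frame is against the stool's +x side, with their −y faces flush. The x-coordinate of the shared face is 255 mm.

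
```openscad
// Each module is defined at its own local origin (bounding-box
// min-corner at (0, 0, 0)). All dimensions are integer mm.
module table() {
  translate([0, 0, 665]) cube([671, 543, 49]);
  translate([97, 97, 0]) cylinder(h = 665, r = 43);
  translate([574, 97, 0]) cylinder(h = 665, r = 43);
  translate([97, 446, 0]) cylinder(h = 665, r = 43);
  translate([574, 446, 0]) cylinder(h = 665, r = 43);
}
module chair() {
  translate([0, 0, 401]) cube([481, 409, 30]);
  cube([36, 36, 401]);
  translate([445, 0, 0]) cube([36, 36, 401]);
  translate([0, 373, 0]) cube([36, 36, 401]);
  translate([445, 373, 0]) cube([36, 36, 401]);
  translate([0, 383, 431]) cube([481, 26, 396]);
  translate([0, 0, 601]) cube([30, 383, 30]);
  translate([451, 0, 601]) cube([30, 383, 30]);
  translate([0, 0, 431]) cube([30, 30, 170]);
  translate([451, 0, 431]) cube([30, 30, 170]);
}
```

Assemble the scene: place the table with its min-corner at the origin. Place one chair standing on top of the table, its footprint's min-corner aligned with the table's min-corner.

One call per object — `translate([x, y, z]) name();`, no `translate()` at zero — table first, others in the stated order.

table();
translate([0, 0, 714]) chair();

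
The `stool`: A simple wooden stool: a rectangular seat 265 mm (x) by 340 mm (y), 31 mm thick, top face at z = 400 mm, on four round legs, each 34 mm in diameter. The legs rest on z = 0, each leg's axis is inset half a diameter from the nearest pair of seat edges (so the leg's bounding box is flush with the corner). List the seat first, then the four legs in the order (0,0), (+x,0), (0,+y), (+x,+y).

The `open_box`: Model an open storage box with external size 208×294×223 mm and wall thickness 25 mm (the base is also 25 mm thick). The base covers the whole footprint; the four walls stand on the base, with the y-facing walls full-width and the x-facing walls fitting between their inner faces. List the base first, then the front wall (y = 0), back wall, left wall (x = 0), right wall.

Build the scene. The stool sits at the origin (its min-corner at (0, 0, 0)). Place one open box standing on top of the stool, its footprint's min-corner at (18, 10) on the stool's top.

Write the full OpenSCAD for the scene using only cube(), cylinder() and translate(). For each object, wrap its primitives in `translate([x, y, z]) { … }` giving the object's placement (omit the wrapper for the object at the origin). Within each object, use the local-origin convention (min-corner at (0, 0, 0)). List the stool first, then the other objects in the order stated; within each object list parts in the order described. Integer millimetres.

translate([0, 0, 369]) cube([265, 340, 31]);
translate([17, 17, 0]) cylinder(h = 369, r = 17);
translate([248, 17, 0]) cylinder(h = 369, r = 17);
translate([17, 323, 0]) cylinder(h = 369, r = 17);
translate([248, 323, 0]) cylinder(h = 369, r = 17);
translate([18, 10, 400]) {
  cube([208, 294, 25]);
  translate([0, 0, 25]) cube([208, 25, 198]);
  translate([0, 269, 25]) cube([208, 25, 198]);
  translate([0, 25, 25]) cube([25, 244, 198]);
  translate([183, 25, 25]) cube([25, 244, 198]);
}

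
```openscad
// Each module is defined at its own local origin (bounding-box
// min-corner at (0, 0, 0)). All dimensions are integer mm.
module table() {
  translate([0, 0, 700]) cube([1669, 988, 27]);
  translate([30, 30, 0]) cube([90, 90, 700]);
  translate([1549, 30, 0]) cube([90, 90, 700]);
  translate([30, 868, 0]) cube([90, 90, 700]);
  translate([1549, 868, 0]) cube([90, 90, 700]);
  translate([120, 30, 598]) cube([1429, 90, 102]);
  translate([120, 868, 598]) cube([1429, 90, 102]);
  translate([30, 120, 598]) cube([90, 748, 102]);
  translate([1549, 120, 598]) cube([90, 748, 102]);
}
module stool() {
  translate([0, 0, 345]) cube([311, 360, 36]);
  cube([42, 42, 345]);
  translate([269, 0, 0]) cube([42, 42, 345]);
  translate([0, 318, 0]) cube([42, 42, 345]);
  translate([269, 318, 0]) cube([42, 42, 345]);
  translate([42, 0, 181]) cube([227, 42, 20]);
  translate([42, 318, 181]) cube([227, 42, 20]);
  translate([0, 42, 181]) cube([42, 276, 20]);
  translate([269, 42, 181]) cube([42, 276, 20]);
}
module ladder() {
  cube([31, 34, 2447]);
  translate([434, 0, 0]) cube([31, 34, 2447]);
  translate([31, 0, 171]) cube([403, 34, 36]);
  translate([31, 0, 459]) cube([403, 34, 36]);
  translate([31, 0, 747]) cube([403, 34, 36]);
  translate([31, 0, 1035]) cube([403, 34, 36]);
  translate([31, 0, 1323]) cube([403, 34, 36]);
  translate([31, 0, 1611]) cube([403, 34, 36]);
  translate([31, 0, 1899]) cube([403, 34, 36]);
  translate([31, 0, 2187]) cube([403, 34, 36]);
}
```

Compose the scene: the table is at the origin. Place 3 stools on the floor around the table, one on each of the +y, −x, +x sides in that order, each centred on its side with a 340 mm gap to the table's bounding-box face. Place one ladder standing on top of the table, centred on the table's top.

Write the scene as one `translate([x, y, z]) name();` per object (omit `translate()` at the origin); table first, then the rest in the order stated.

table();
translate([679, 1328, 0]) stool();
translate([-651, 314, 0]) stool();
translate([2009, 314, 0]) stool();
translate([602, 477, 727]) ladder();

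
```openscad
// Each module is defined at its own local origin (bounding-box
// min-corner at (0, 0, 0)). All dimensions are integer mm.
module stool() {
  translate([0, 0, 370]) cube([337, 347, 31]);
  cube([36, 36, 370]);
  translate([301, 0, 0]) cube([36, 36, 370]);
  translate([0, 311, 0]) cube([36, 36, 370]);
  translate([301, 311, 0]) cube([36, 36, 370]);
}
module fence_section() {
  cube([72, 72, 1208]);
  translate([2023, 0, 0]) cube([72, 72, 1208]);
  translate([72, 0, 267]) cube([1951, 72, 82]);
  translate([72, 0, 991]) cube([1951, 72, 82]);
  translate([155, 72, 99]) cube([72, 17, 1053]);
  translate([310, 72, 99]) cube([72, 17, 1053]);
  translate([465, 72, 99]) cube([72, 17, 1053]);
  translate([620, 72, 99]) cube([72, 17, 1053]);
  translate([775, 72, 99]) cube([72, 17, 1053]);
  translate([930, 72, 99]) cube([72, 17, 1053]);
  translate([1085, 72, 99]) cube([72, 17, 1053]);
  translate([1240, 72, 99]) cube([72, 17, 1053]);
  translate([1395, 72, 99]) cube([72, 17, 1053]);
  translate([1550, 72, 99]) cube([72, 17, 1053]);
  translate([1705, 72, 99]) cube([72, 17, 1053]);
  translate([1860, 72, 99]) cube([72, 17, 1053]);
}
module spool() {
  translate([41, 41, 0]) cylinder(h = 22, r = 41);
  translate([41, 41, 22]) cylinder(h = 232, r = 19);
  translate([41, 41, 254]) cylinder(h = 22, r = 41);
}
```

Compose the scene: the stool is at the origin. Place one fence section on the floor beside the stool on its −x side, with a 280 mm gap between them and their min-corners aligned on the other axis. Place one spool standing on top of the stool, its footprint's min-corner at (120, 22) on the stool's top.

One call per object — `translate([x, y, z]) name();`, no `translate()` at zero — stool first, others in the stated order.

stool();
translate([-2375, 0, 0]) fence_section();
translate([120, 22, 401]) spool();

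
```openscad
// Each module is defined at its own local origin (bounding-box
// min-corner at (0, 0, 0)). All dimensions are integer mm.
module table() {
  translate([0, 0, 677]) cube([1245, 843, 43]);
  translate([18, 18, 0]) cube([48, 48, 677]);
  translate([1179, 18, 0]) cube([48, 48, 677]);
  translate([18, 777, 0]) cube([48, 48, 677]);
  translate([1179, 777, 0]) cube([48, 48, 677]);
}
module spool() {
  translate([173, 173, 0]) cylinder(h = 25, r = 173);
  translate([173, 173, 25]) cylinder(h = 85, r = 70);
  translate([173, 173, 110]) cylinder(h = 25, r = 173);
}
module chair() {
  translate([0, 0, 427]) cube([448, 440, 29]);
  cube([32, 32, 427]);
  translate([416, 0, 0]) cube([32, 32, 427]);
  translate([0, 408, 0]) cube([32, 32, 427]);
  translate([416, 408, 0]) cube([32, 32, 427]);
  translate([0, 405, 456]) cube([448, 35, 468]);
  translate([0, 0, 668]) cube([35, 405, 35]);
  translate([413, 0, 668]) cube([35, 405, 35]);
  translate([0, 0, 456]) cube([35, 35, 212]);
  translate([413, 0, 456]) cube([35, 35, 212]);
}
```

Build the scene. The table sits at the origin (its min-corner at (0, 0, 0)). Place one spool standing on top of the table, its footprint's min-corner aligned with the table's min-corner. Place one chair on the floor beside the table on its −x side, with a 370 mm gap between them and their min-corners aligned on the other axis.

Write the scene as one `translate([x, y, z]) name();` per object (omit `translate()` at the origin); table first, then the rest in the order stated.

table();
translate([0, 0, 720]) spool();
translate([-818, 0, 0]) chair();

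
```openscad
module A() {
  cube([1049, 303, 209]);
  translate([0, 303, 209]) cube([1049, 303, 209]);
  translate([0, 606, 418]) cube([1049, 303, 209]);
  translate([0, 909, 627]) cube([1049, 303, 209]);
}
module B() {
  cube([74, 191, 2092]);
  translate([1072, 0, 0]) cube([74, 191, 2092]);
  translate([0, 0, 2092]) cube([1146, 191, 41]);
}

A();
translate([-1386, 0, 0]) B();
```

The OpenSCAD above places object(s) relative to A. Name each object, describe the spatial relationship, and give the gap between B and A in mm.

The door frame's nearest face is 240 mm from the staircase's −x face.

A is a staircase. B is a door frame. The door frame is on the floor beside the staircase on its −x side. The gap between the door frame and the staircase is 240 mm.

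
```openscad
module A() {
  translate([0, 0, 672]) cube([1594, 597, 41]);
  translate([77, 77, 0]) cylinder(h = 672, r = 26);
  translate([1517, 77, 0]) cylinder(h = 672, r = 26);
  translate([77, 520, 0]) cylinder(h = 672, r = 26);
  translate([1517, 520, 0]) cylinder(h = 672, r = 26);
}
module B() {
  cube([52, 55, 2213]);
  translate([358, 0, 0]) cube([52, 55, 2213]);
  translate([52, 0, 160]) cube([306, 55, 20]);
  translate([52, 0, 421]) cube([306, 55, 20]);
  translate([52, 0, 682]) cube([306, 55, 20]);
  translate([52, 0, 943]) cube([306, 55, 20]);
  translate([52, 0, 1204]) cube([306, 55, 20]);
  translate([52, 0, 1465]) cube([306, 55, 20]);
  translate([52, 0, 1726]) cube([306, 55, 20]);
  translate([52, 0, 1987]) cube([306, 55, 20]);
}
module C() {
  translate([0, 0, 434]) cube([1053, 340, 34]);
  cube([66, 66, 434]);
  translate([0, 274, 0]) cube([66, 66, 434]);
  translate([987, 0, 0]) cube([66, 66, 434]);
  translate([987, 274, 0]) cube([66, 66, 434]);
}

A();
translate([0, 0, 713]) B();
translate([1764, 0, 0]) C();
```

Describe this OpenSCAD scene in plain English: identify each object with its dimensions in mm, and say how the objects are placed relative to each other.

A is a rectangular dining table. The top is 1594×597×41 mm with its upper surface at z = 713 mm. It stands on four round legs of 52 mm diameter, each leg's bounding box inset 51 mm from the nearest pair of top edges, running from the floor to the underside of the top.

B is a straight ladder. Two 52×55 mm vertical rails, 2213 mm tall, stand 410 mm apart (outside-to-outside) with their front faces coplanar on the −y side. 8 rungs, each 55 mm deep and 20 mm tall, span between the inner faces of the rails, front faces flush with the rails. The lowest rung's underside is at z = 160 mm and rungs are spaced 261 mm apart (underside to underside).

C is a bench: a 1053×340 mm seat slab, 34 mm thick, top at z = 468 mm, on four 66×66 mm square legs flush with the seat corners and standing on z = 0.

The ladder is on top of the table. The bench is on the floor beside the table on its +x side.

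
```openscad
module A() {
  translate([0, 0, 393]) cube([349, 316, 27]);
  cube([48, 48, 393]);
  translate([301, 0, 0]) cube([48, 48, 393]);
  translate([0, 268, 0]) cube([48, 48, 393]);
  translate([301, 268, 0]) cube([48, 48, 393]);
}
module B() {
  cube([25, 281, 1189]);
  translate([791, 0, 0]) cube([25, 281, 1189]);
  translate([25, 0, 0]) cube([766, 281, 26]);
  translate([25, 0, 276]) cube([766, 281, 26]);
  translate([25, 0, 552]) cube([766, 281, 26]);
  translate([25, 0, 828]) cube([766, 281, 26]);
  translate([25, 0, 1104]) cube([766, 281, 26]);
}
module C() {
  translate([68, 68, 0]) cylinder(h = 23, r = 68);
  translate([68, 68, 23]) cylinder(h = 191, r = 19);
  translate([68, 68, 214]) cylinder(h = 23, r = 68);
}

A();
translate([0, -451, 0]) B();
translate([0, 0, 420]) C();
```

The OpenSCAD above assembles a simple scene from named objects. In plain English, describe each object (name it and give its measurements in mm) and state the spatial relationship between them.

A is a four-legged stool. The seat is 349×316 mm, 27 mm thick, top at z = 420 mm. It stands on four square legs, each 48×48 mm in cross-section, from z = 0 to the seat underside, each flush with a corner of the seat.

B is an open bookshelf. Two side panels, each 25 mm thick, 281 mm deep and 1189 mm tall, stand 816 mm apart (outside-to-outside). Between them sit 5 shelves, each 26 mm thick and 281 mm deep, spanning the full gap between the sides. The bottom shelf rests on the floor (its underside at z = 0) and the clear gap between one shelf's top and the next shelf's underside is 250 mm.

C is a spool: two coaxial disc flanges of radius 68 mm and thickness 23 mm, joined by a core cylinder of radius 19 mm and height 191 mm. The lower flange rests on z = 0 and the three cylinders share a vertical axis.

The bookshelf is on the floor beside the stool on its −y side. The spool is on top of the stool.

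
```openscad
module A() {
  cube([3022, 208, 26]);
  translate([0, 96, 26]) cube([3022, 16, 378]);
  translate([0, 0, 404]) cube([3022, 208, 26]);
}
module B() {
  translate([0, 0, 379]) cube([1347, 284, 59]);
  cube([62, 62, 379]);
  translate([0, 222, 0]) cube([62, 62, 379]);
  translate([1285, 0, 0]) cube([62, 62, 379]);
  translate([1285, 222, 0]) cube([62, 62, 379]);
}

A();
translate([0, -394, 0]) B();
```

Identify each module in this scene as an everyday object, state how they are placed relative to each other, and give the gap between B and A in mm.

A is an I-beam. B is a bench. The bench is on the floor beside the I-beam on its −y side. The gap between the bench and the I-beam is 110 mm.

The bench's nearest face is 110 mm from the I-beam's −y face.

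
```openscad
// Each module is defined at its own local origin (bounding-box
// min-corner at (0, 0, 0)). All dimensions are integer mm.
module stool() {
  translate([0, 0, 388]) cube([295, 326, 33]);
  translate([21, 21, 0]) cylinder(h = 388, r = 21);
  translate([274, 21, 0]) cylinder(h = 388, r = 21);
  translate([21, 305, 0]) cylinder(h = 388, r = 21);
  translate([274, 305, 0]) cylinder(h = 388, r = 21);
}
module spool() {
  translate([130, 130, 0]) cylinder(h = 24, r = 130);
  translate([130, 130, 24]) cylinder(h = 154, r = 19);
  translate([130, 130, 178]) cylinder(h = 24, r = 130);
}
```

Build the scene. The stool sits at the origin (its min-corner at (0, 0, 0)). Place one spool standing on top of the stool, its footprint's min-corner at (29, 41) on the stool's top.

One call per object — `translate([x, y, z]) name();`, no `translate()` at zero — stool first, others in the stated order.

stool();
translate([29, 41, 421]) spool();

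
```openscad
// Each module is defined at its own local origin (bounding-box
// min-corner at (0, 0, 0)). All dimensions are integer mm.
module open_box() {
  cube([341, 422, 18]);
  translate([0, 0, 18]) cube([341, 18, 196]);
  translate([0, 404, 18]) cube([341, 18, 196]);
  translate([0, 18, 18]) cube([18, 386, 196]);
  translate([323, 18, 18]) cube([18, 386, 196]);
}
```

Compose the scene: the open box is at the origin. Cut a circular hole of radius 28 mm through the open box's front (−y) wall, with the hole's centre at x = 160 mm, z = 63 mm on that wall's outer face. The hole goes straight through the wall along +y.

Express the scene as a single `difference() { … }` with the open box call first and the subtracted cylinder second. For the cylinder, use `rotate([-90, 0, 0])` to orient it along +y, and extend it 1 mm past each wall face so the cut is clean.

difference() {
  open_box();
  translate([160, -1, 63]) rotate([-90, 0, 0]) cylinder(h = 20, r = 28);
}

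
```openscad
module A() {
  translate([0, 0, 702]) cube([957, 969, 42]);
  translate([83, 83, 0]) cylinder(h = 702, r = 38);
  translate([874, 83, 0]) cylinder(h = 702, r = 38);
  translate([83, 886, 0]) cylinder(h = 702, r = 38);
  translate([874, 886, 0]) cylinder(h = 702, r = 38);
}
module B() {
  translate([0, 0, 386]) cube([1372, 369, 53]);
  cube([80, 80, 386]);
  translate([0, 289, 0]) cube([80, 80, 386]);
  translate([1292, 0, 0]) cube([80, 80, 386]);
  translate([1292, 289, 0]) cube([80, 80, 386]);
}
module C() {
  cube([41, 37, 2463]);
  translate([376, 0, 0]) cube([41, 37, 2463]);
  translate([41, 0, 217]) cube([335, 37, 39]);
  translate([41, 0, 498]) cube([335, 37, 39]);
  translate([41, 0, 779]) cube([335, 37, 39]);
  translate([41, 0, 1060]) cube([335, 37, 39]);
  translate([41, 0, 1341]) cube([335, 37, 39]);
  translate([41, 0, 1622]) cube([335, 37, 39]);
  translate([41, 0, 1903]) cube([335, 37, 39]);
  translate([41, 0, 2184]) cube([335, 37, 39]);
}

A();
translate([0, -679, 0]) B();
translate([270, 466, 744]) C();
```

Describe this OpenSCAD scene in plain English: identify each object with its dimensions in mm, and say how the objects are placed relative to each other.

A is a table: top 957 mm (x) × 969 mm (y), 42 mm thick, upper face at z = 744 mm, on four round legs of 76 mm diameter, each leg's bounding box inset 45 mm from the nearest pair of top edges, running from z = 0 to the bottom of the top.

B is a bench: a 1372×369 mm seat slab, 53 mm thick, top at z = 439 mm, on four 80×80 mm square legs flush with the seat corners and standing on z = 0.

C is a wooden ladder with two side rails of 41×37 mm section and 2463 mm height, set 417 mm apart overall. Between them run 8 rectangular rungs (37 mm deep, 39 mm thick), front faces flush with the rails' −y face. The bottom of the first rung is 217 mm above the floor and each subsequent rung is 281 mm higher than the one below.

The bench is on the floor beside the table on its −y side. The ladder is on top of the table, centred.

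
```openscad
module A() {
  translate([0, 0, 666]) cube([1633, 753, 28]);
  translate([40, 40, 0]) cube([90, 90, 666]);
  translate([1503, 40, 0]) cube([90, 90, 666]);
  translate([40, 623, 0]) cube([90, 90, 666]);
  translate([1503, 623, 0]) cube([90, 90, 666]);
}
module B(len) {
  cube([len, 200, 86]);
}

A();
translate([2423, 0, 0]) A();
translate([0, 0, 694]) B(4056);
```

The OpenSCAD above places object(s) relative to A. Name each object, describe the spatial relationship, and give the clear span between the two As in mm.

Second table starts at x = 2423; first ends at x = 1633; clear span = 2423 − 1633 = 790 mm.

A is a table. B is a beam. A beam spans the tops of two tables. The clear span between the two tables is 790 mm.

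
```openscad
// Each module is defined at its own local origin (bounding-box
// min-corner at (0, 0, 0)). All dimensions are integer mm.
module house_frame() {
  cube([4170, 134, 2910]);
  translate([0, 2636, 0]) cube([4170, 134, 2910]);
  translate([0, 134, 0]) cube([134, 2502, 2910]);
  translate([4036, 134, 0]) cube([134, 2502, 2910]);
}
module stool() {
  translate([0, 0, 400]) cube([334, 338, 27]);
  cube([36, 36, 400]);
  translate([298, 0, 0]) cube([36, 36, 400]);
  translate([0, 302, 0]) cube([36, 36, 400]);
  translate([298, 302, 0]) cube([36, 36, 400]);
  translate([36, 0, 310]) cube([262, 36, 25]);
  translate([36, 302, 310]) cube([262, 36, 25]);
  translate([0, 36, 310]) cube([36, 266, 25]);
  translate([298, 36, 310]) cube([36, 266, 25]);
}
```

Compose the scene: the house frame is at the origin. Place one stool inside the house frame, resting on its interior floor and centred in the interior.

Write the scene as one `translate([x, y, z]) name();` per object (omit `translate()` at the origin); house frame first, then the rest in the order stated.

house_frame();
translate([1918, 1216, 0]) stool();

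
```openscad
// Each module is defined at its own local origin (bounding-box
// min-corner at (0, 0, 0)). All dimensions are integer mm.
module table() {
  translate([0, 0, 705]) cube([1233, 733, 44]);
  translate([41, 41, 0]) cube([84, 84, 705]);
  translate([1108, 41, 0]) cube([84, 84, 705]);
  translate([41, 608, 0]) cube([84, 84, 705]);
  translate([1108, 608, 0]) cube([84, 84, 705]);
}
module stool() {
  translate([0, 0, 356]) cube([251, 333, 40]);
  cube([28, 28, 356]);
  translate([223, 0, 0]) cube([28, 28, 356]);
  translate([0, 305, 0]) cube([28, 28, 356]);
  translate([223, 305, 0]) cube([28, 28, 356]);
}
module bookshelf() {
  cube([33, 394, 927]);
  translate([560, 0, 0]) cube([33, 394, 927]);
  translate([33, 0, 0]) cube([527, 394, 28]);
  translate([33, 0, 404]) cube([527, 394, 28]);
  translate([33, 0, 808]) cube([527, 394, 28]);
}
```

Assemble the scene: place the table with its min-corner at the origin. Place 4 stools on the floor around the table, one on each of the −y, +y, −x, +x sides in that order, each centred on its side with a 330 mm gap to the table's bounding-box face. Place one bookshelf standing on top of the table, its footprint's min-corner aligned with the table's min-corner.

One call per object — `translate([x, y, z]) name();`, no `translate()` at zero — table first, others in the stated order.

table();
translate([491, -663, 0]) stool();
translate([491, 1063, 0]) stool();
translate([-581, 200, 0]) stool();
translate([1563, 200, 0]) stool();
translate([0, 0, 749]) bookshelf();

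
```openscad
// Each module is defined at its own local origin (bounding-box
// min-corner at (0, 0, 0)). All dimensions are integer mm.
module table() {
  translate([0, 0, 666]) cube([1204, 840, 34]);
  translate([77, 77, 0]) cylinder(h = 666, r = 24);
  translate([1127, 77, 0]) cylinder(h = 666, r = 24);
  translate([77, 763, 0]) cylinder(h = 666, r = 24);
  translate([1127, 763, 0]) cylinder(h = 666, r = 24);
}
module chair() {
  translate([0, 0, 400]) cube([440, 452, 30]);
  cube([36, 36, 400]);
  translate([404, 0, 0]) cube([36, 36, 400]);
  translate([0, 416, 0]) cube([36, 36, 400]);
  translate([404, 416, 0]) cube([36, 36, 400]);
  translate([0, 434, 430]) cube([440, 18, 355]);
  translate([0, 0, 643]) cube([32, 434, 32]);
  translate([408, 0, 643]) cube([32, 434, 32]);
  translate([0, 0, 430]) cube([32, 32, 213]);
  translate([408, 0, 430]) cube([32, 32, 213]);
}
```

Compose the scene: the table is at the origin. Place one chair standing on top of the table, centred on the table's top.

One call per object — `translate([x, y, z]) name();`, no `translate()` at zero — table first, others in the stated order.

table();
translate([382, 194, 700]) chair();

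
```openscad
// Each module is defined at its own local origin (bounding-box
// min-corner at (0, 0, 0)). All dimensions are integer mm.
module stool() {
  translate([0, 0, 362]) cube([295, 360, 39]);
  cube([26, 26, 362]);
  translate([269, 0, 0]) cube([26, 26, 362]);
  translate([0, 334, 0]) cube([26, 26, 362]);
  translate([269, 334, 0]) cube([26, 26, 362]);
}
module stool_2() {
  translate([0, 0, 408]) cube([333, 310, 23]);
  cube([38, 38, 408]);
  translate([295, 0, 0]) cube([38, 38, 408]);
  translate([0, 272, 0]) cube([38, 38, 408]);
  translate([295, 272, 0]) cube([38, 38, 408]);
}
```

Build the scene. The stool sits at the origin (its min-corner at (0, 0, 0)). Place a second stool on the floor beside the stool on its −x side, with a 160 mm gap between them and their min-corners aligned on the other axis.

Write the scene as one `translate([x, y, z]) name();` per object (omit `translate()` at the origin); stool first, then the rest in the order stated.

stool();
translate([-493, 0, 0]) stool_2();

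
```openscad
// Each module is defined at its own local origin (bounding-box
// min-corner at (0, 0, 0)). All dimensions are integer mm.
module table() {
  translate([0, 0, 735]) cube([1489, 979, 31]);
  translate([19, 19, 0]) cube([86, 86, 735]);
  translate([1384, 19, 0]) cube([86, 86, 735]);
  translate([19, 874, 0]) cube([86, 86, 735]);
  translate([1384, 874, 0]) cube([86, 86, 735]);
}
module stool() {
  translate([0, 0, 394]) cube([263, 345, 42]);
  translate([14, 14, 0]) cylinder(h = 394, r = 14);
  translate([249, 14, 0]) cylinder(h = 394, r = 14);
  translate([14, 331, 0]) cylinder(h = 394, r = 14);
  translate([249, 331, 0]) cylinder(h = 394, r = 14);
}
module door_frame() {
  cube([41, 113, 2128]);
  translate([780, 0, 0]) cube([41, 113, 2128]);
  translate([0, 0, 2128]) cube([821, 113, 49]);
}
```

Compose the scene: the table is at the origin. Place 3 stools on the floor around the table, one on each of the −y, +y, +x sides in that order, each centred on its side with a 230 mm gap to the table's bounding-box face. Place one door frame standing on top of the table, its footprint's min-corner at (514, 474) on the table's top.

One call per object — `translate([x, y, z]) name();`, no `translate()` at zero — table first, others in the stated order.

table();
translate([613, -575, 0]) stool();
translate([613, 1209, 0]) stool();
translate([1719, 317, 0]) stool();
translate([514, 474, 766]) door_frame();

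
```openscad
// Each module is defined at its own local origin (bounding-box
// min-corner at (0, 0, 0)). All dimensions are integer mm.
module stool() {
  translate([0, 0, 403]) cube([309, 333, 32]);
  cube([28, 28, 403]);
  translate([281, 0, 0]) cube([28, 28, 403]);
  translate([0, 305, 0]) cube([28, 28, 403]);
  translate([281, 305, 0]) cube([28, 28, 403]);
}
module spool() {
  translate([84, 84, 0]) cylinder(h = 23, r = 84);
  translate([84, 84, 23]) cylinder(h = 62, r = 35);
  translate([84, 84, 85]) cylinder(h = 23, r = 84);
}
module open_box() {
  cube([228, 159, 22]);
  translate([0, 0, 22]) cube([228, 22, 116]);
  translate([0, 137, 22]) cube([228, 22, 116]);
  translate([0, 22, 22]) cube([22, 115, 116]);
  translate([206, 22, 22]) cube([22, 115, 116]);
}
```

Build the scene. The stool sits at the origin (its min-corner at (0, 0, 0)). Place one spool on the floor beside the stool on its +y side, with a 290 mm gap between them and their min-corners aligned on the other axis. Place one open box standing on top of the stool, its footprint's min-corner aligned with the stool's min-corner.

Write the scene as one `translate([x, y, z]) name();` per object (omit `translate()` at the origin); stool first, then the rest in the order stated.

stool();
translate([0, 623, 0]) spool();
translate([0, 0, 435]) open_box();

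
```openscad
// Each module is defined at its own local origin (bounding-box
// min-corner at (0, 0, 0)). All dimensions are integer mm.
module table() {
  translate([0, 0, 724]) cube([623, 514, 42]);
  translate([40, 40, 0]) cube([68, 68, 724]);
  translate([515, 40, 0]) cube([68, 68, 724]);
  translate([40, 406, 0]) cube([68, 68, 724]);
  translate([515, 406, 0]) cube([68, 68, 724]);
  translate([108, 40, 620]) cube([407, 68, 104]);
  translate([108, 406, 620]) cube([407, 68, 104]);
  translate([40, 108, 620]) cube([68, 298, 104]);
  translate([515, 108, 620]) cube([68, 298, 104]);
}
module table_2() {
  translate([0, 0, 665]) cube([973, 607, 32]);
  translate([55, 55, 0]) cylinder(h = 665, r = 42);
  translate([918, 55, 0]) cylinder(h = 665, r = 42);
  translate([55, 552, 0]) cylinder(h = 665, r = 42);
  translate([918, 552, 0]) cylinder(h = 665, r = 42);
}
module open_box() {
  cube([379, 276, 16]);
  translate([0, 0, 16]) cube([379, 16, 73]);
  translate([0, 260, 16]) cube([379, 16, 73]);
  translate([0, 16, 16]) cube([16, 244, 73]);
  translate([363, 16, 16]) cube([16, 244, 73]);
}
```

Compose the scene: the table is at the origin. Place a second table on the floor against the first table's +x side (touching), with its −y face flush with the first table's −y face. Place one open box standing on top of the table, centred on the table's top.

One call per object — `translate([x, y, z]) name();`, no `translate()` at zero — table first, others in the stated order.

table();
translate([623, 0, 0]) table_2();
translate([122, 119, 766]) open_box();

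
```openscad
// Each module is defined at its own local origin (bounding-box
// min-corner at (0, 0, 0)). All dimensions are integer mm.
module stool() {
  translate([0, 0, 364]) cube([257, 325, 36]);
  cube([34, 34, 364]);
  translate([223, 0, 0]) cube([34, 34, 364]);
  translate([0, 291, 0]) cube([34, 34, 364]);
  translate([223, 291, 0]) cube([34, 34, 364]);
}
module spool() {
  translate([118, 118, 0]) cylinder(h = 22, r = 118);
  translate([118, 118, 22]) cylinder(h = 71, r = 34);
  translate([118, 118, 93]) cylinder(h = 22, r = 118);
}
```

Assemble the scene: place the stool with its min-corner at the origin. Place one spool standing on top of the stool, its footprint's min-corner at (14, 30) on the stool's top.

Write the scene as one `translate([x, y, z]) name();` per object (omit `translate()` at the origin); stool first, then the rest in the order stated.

stool();
translate([14, 30, 400]) spool();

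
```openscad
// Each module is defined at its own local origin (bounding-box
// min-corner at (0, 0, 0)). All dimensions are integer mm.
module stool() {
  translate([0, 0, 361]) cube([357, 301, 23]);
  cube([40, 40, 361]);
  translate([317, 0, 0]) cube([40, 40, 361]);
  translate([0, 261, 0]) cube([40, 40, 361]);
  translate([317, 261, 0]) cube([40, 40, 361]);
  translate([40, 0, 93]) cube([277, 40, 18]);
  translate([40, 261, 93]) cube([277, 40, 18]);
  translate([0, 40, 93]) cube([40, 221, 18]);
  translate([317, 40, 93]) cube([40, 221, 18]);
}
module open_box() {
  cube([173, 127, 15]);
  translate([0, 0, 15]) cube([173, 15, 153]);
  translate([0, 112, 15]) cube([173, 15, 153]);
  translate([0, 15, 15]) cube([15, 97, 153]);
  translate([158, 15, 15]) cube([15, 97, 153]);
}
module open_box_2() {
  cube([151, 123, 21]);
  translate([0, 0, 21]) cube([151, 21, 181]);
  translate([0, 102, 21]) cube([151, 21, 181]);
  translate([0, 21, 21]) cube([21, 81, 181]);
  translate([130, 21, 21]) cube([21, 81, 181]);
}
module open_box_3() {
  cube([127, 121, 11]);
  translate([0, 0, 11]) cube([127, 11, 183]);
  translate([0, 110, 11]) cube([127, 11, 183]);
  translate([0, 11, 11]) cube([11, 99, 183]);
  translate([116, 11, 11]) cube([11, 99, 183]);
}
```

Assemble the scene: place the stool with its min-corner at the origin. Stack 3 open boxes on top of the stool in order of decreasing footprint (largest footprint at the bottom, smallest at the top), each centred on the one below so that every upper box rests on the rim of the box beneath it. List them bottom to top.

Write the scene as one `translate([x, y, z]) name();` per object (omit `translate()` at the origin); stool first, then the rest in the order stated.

stool();
translate([92, 87, 384]) open_box();
translate([103, 89, 552]) open_box_2();
translate([115, 90, 754]) open_box_3();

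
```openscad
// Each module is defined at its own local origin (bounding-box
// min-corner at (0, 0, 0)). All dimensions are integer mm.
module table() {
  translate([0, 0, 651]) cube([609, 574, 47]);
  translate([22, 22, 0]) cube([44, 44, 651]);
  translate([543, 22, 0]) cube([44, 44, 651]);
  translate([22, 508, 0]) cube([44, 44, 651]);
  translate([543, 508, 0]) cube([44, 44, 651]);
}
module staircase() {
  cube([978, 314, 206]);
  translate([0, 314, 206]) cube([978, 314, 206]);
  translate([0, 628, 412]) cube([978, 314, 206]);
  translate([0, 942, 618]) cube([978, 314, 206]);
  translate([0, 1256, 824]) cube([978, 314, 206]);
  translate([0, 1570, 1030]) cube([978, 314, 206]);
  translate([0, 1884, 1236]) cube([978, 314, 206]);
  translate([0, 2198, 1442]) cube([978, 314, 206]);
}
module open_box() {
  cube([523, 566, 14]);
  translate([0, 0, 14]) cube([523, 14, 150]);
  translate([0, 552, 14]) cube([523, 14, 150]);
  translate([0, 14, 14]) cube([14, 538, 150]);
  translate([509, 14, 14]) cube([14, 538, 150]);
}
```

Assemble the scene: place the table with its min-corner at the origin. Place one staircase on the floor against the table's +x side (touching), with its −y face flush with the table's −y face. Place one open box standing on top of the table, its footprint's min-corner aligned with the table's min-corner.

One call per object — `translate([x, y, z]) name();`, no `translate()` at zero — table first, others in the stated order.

table();
translate([609, 0, 0]) staircase();
translate([0, 0, 698]) open_box();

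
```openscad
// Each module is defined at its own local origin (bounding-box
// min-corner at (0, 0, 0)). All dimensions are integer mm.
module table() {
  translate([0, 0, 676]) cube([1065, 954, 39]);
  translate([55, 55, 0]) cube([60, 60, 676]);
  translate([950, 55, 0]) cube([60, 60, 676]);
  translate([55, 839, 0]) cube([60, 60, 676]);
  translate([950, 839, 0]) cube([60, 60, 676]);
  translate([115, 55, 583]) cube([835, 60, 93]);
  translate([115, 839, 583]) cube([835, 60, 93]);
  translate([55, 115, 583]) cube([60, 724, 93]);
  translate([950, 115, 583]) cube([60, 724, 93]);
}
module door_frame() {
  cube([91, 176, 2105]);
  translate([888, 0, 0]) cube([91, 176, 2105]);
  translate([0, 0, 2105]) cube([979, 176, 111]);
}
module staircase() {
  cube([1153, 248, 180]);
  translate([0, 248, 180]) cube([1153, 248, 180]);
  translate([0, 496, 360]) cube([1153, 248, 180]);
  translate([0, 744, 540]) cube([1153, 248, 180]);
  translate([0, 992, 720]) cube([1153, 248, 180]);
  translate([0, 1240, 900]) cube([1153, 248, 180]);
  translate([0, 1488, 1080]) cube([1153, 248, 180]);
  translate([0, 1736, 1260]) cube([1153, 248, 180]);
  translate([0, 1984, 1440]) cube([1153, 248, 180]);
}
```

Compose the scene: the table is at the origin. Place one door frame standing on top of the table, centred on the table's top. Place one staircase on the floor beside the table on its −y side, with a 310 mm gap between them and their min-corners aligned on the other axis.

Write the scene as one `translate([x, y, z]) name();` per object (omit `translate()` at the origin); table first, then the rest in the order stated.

table();
translate([43, 389, 715]) door_frame();
translate([0, -2542, 0]) staircase();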